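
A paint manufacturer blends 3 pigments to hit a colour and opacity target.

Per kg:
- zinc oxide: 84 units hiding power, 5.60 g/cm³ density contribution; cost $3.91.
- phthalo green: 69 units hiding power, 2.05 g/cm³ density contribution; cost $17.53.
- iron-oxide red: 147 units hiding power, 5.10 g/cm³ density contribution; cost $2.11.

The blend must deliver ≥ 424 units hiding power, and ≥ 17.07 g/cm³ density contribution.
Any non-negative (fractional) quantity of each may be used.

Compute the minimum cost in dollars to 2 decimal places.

$7.06

Let x1 = kg of zinc oxide, x2 = kg of phthalo green, x3 = kg of iron-oxide red.
min 3.91x1 + 17.53x2 + 2.11x3 subject to:
  84x1 + 69x2 + 147x3 ≥ 424   (hiding power)
  5.6x1 + 2.05x2 + 5.1x3 ≥ 17.07   (density contribution)
  x1, x2, x3 ≥ 0.
At the optimum only iron-oxide red is positive (zinc oxide, phthalo green = 0). Binding constraint: density contribution.
So iron-oxide red = 3.347 kg.
Hence cost = 2.11·3.347 = $7.0622.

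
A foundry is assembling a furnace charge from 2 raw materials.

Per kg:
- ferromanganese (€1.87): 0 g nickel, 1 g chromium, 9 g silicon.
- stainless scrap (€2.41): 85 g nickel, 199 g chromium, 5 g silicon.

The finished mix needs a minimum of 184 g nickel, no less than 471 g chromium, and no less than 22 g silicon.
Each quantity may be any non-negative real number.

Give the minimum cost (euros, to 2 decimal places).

€7.81

This is a linear program. Let x1 = kg of ferromanganese, x2 = kg of stainless scrap.
Minimise 1.87x1 + 2.41x2 s.t.:
  85x2 ≥ 184   (nickel)
  1x1 + 199x2 ≥ 471   (chromium)
  9x1 + 5x2 ≥ 22   (silicon)
  x1, x2 ≥ 0.
Both inputs are positive at the optimum. The chromium and silicon requirements are met with equality.
Optimal quantities: ferromanganese = 1.133 kg, stainless scrap = 2.361 kg.
Hence cost = 1.87·1.133 + 2.41·2.361 = €7.8087.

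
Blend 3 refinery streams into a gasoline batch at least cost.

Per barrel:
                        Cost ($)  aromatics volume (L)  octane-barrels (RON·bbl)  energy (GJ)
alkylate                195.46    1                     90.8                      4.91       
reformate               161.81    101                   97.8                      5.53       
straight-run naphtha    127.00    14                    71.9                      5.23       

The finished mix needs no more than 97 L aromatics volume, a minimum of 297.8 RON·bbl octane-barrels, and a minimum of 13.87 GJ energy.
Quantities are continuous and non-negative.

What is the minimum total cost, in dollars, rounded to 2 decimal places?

Let x1 = barrels of alkylate, x2 = barrels of reformate, x3 = barrels of straight-run naphtha.
Minimize 195.46x1 + 161.81x2 + 127x3 subject to:
  1x1 + 101x2 + 14x3 ≤ 97   (aromatics volume)
  90.8x1 + 97.8x2 + 71.9x3 ≥ 297.8   (octane-barrels)
  4.91x1 + 5.53x2 + 5.23x3 ≥ 13.87   (energy)
  x1, x2, x3 ≥ 0.
The minimum-cost mix takes nothing from alkylate — only reformate, straight-run naphtha. The aromatics volume and octane-barrels requirements are met with equality.
So reformate = 0.47603 barrels, straight-run naphtha = 3.49436 barrels.
Objective = 161.81·0.47603 + 127·3.49436 = 520.8101.

$520.81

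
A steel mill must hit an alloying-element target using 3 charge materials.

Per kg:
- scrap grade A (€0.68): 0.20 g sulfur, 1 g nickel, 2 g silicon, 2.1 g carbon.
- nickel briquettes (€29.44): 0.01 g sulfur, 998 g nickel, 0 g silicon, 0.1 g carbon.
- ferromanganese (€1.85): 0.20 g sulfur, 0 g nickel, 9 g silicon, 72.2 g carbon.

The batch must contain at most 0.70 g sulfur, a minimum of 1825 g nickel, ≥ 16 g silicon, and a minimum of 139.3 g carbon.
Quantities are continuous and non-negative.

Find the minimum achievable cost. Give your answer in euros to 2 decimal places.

€57.40

Set it up as a linear program. Let x1 = kg of scrap grade A, x2 = kg of nickel briquettes, x3 = kg of ferromanganese.
min 0.68x1 + 29.44x2 + 1.85x3 s.t.:
  0.2x1 + 0.01x2 + 0.2x3 ≤ 0.7   (sulfur)
  1x1 + 998x2 ≥ 1825   (nickel)
  2x1 + 9x3 ≥ 16   (silicon)
  2.1x1 + 0.1x2 + 72.2x3 ≥ 139.3   (carbon)
  x1, x2, x3 ≥ 0.
The minimum-cost mix takes nothing from scrap grade A — only nickel briquettes, ferromanganese. The nickel and carbon requirements are met with equality.
That vertex is x2 = 1.8287, x3 = 1.9268.
Hence cost = 29.44·1.8287 + 1.85·1.9268 = €57.4015.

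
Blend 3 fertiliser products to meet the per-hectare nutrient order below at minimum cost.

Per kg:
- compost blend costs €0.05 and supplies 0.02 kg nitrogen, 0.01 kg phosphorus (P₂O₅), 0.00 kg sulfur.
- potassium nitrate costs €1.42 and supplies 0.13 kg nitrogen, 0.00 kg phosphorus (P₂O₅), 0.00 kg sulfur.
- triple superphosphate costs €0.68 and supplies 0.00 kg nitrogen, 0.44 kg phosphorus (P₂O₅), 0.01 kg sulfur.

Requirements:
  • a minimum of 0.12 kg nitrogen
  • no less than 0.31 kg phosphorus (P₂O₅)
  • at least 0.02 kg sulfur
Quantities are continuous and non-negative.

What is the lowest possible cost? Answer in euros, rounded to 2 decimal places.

€1.66

Set it up as a linear program. Let x1 = kg of compost blend, x2 = kg of potassium nitrate, x3 = kg of triple superphosphate.
Minimise 0.05x1 + 1.42x2 + 0.68x3 subject to:
  0.02x1 + 0.13x2 ≥ 0.12   (nitrogen)
  0.01x1 + 0.44x3 ≥ 0.31   (phosphorus (P₂O₅))
  0.01x3 ≥ 0.02   (sulfur)
  x1, x2, x3 ≥ 0.
The minimum-cost mix takes nothing from potassium nitrate — only compost blend, triple superphosphate. The nitrogen and sulfur requirements are met with equality.
That vertex is x1 = 6, x3 = 2.
Objective = 0.05·6 + 0.68·2 = 1.6600.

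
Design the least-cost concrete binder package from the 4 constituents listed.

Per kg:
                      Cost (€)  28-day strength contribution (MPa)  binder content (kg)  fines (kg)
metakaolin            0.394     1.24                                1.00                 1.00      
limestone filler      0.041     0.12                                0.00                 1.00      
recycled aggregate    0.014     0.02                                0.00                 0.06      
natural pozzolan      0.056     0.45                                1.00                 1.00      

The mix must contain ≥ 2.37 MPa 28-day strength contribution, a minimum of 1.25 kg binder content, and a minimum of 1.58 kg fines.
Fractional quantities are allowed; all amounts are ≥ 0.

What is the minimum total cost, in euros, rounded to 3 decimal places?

Let x1 = kg of metakaolin, x2 = kg of limestone filler, x3 = kg of recycled aggregate, x4 = kg of natural pozzolan.
Minimize 0.394x1 + 0.041x2 + 0.014x3 + 0.056x4 with:
  1.24x1 + 0.12x2 + 0.02x3 + 0.45x4 ≥ 2.37   (28-day strength contribution)
  1x1 + 1x4 ≥ 1.25   (binder content)
  1x1 + 1x2 + 0.06x3 + 1x4 ≥ 1.58   (fines)
  x1, x2, x3, x4 ≥ 0.
At the optimum only natural pozzolan is positive (metakaolin, limestone filler, recycled aggregate = 0). There the 28-day strength contribution constraint is tight.
So natural pozzolan = 5.267 kg.
Objective = 0.056·5.267 = 0.29495.

€0.295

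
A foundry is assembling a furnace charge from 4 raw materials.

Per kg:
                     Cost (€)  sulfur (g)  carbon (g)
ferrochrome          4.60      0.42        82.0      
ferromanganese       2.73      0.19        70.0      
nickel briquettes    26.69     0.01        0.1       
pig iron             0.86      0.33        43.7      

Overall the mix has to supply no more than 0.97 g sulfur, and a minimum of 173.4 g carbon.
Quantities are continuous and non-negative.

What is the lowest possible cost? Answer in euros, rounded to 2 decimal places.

This is a linear program. Let x1 = kg of ferrochrome, x2 = kg of ferromanganese, x3 = kg of nickel briquettes, x4 = kg of pig iron.
Minimise 4.6x1 + 2.73x2 + 26.69x3 + 0.86x4 s.t.:
  0.42x1 + 0.19x2 + 0.01x3 + 0.33x4 ≤ 0.97   (sulfur)
  82x1 + 70x2 + 0.1x3 + 43.7x4 ≥ 173.4   (carbon)
  x1, x2, x3, x4 ≥ 0.
The cheapest feasible vertex uses only ferromanganese, pig iron; ferrochrome, nickel briquettes are not used. Binding constraints: sulfur and carbon.
Solving gives x2 = 1.002, x4 = 2.362.
Objective = 2.73·1.002 + 0.86·2.362 = 4.7668.

€4.77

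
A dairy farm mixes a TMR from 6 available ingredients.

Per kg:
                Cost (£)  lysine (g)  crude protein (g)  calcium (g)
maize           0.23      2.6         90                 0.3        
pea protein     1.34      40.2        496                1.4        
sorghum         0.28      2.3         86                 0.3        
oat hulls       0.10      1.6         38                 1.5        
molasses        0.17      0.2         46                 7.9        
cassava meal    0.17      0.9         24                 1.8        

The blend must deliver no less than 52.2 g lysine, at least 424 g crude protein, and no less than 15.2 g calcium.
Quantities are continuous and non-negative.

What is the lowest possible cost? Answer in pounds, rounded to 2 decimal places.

£2.02

Treat it as an LP. Let x1 = kg of maize, x2 = kg of pea protein, x3 = kg of sorghum, x4 = kg of oat hulls, x5 = kg of molasses, x6 = kg of cassava meal.
min 0.23x1 + 1.34x2 + 0.28x3 + 0.1x4 + 0.17x5 + 0.17x6 subject to:
  2.6x1 + 40.2x2 + 2.3x3 + 1.6x4 + 0.2x5 + 0.9x6 ≥ 52.2   (lysine)
  90x1 + 496x2 + 86x3 + 38x4 + 46x5 + 24x6 ≥ 424   (crude protein)
  0.3x1 + 1.4x2 + 0.3x3 + 1.5x4 + 7.9x5 + 1.8x6 ≥ 15.2   (calcium)
  x1, x2, x3, x4, x5, x6 ≥ 0.
The optimal basis is {pea protein, molasses}; maize, sorghum, oat hulls, cassava meal drop out. The lysine and calcium requirements are met with equality.
So pea protein = 1.29 kg, molasses = 1.695 kg.
Cost = 1.34·1.29 + 0.17·1.695 = 2.0168.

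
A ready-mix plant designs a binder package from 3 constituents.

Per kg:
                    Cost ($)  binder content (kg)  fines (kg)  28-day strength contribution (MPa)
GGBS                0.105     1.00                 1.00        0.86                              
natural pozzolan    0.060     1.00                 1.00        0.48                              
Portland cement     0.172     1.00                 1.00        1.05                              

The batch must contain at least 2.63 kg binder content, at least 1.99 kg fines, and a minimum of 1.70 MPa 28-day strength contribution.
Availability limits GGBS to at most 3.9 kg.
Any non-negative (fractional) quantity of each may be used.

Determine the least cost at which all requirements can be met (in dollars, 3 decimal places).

Let x1 = kg of GGBS, x2 = kg of natural pozzolan, x3 = kg of Portland cement.
Minimise 0.105x1 + 0.06x2 + 0.172x3 s.t.:
  1x1 + 1x2 + 1x3 ≥ 2.63   (binder content)
  1x1 + 1x2 + 1x3 ≥ 1.99   (fines)
  0.86x1 + 0.48x2 + 1.05x3 ≥ 1.7   (28-day strength contribution)
  x1 ≤ 3.9
  x1, x2, x3 ≥ 0.
The cheapest feasible vertex uses only GGBS, natural pozzolan; Portland cement is not used. There the binder content and 28-day strength contribution constraints are tight.
So GGBS = 1.152 kg, natural pozzolan = 1.478 kg.
Hence cost = 0.105·1.152 + 0.06·1.478 = $0.20964.

$0.210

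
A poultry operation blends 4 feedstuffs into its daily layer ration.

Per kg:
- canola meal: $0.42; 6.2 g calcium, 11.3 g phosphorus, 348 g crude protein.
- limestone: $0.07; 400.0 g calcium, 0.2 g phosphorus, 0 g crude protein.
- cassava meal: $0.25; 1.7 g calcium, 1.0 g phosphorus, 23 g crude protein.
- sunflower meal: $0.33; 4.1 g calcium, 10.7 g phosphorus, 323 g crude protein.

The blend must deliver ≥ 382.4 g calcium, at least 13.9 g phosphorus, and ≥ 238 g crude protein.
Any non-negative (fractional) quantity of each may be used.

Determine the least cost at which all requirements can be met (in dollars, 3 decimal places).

$0.489

Let x1 = kg of canola meal, x2 = kg of limestone, x3 = kg of cassava meal, x4 = kg of sunflower meal.
Minimise 0.42x1 + 0.07x2 + 0.25x3 + 0.33x4 subject to:
  6.2x1 + 400x2 + 1.7x3 + 4.1x4 ≥ 382.4   (calcium)
  11.3x1 + 0.2x2 + 1x3 + 10.7x4 ≥ 13.9   (phosphorus)
  348x1 + 23x3 + 323x4 ≥ 238   (crude protein)
  x1, x2, x3, x4 ≥ 0.
At the optimum only limestone, sunflower meal are positive (canola meal, cassava meal = 0). Binding constraints: calcium and phosphorus.
That vertex is x2 = 0.9429, x4 = 1.281.
Cost = 0.07·0.9429 + 0.33·1.281 = 0.48873.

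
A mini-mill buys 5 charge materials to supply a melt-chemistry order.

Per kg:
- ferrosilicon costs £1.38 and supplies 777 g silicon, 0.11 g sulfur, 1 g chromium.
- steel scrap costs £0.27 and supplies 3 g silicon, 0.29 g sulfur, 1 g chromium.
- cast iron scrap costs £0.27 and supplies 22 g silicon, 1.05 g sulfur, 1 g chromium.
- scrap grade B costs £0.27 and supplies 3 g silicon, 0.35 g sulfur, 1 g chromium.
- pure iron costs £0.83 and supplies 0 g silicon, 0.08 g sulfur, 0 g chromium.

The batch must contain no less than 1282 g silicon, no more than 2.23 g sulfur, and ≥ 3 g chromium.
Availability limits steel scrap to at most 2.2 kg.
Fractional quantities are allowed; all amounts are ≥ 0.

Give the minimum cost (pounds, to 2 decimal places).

Treat it as an LP. Let x1 = kg of ferrosilicon, x2 = kg of steel scrap, x3 = kg of cast iron scrap, x4 = kg of scrap grade B, x5 = kg of pure iron.
min 1.38x1 + 0.27x2 + 0.27x3 + 0.27x4 + 0.83x5 with:
  777x1 + 3x2 + 22x3 + 3x4 ≥ 1282   (silicon)
  0.11x1 + 0.29x2 + 1.05x3 + 0.35x4 + 0.08x5 ≤ 2.23   (sulfur)
  1x1 + 1x2 + 1x3 + 1x4 ≥ 3   (chromium)
  x2 ≤ 2.2
  x1, x2, x3, x4, x5 ≥ 0.
The cheapest feasible vertex uses only ferrosilicon, cast iron scrap; steel scrap, scrap grade B, pure iron are not used. There the silicon and chromium constraints are tight.
So ferrosilicon = 1.611 kg, cast iron scrap = 1.389 kg.
Total cost: 1.38·1.611 + 0.27·1.389 = 2.5982.

£2.60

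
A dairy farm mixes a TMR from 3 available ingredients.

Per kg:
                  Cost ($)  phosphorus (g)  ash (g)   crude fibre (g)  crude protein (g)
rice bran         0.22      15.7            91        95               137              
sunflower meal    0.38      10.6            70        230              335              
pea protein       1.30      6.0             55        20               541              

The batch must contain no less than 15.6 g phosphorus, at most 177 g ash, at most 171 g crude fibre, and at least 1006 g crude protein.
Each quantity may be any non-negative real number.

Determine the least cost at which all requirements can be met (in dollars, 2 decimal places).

Set it up as a linear program. Let x1 = kg of rice bran, x2 = kg of sunflower meal, x3 = kg of pea protein.
Minimise 0.22x1 + 0.38x2 + 1.3x3 with:
  15.7x1 + 10.6x2 + 6x3 ≥ 15.6   (phosphorus)
  91x1 + 70x2 + 55x3 ≤ 177   (ash)
  95x1 + 230x2 + 20x3 ≤ 171   (crude fibre)
  137x1 + 335x2 + 541x3 ≥ 1006   (crude protein)
  x1, x2, x3 ≥ 0.
All 3 inputs are positive at the optimum. The phosphorus, crude fibre, crude protein requirements are met with equality.
Solving gives x1 = 0.01849, x2 = 0.6072, x3 = 1.479.
Hence cost = 0.22·0.01849 + 0.38·0.6072 + 1.3·1.479 = $2.1575.

$2.16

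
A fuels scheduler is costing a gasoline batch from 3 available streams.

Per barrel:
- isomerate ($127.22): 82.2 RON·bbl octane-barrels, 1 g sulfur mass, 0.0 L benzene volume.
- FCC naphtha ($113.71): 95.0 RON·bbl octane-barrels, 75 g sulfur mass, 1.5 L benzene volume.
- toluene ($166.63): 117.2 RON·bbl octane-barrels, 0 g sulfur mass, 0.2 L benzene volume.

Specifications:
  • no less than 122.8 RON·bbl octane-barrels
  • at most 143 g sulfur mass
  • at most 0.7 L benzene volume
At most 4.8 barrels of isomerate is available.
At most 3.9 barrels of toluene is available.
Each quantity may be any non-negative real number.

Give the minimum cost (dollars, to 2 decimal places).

Let x1 = barrels of isomerate, x2 = barrels of FCC naphtha, x3 = barrels of toluene.
Minimize 127.22x1 + 113.71x2 + 166.63x3 s.t.:
  82.2x1 + 95x2 + 117.2x3 ≥ 122.8   (octane-barrels)
  1x1 + 75x2 ≤ 143   (sulfur mass)
  1.5x2 + 0.2x3 ≤ 0.7   (benzene volume)
  x1 ≤ 4.8
  x3 ≤ 3.9
  x1, x2, x3 ≥ 0.
The optimal basis is {FCC naphtha, toluene}; isomerate drops out. There the octane-barrels and benzene volume constraints are tight.
Solving gives x2 = 0.3666, x3 = 0.7506.
Cost = 113.71·0.3666 + 166.63·0.7506 = 166.7586.

$166.76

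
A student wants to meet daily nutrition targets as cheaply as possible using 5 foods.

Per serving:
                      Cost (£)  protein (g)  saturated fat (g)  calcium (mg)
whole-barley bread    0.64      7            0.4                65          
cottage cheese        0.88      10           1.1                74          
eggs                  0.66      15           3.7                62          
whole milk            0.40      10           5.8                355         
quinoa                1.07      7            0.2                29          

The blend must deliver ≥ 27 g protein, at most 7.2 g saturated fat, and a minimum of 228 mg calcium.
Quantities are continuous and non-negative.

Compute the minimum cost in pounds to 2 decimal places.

£1.31

Treat it as an LP. Let x1 = servings of whole-barley bread, x2 = servings of cottage cheese, x3 = servings of eggs, x4 = servings of whole milk, x5 = servings of quinoa.
Minimize 0.64x1 + 0.88x2 + 0.66x3 + 0.4x4 + 1.07x5 subject to:
  7x1 + 10x2 + 15x3 + 10x4 + 7x5 ≥ 27   (protein)
  0.4x1 + 1.1x2 + 3.7x3 + 5.8x4 + 0.2x5 ≤ 7.2   (saturated fat)
  65x1 + 74x2 + 62x3 + 355x4 + 29x5 ≥ 228   (calcium)
  x1, x2, x3, x4, x5 ≥ 0.
The minimum-cost mix takes nothing from cottage cheese, quinoa — only whole-barley bread, eggs, whole milk. There the protein, saturated fat, calcium constraints are tight.
Optimal quantities: whole-barley bread = 0.4076 servings, eggs = 1.394 servings, whole milk = 0.3242 servings.
Objective = 0.64·0.4076 + 0.66·1.394 + 0.4·0.3242 = 1.3106.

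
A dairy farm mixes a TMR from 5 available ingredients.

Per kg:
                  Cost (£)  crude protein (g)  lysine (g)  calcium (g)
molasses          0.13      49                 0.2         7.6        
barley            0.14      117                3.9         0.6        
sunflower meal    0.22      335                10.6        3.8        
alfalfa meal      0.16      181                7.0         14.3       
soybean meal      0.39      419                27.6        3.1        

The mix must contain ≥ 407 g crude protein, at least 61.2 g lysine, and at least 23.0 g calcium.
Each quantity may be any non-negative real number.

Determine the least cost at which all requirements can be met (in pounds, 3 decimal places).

Let x1 = kg of molasses, x2 = kg of barley, x3 = kg of sunflower meal, x4 = kg of alfalfa meal, x5 = kg of soybean meal.
Minimise 0.13x1 + 0.14x2 + 0.22x3 + 0.16x4 + 0.39x5 subject to:
  49x1 + 117x2 + 335x3 + 181x4 + 419x5 ≥ 407   (crude protein)
  0.2x1 + 3.9x2 + 10.6x3 + 7x4 + 27.6x5 ≥ 61.2   (lysine)
  7.6x1 + 0.6x2 + 3.8x3 + 14.3x4 + 3.1x5 ≥ 23   (calcium)
  x1, x2, x3, x4, x5 ≥ 0.
The minimum-cost mix takes nothing from molasses, barley, sunflower meal — only alfalfa meal, soybean meal. There the lysine and calcium constraints are tight.
Optimal quantities: alfalfa meal = 1.193 kg, soybean meal = 1.915 kg.
Hence cost = 0.16·1.193 + 0.39·1.915 = £0.93773.

£0.938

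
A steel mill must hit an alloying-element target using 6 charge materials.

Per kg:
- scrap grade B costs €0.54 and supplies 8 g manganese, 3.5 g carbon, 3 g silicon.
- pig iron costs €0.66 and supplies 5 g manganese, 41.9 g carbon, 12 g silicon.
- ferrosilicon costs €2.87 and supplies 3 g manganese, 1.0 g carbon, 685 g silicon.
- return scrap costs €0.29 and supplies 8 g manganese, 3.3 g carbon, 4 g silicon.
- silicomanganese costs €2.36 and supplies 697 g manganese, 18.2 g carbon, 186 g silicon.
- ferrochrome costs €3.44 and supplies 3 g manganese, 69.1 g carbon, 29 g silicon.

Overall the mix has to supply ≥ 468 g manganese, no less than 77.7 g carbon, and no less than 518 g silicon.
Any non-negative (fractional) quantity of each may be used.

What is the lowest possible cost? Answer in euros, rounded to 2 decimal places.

€4.16

Let x1 = kg of scrap grade B, x2 = kg of pig iron, x3 = kg of ferrosilicon, x4 = kg of return scrap, x5 = kg of silicomanganese, x6 = kg of ferrochrome.
Minimize 0.54x1 + 0.66x2 + 2.87x3 + 0.29x4 + 2.36x5 + 3.44x6 s.t.:
  8x1 + 5x2 + 3x3 + 8x4 + 697x5 + 3x6 ≥ 468   (manganese)
  3.5x1 + 41.9x2 + 1x3 + 3.3x4 + 18.2x5 + 69.1x6 ≥ 77.7   (carbon)
  3x1 + 12x2 + 685x3 + 4x4 + 186x5 + 29x6 ≥ 518   (silicon)
  x1, x2, x3, x4, x5, x6 ≥ 0.
The cheapest feasible vertex uses only pig iron, ferrosilicon, silicomanganese; scrap grade B, return scrap, ferrochrome are not used. The manganese, carbon, silicon requirements are met with equality.
That vertex is x2 = 1.556, x3 = 0.5503, x5 = 0.6579.
Objective = 0.66·1.556 + 2.87·0.5503 + 2.36·0.6579 = 4.1590.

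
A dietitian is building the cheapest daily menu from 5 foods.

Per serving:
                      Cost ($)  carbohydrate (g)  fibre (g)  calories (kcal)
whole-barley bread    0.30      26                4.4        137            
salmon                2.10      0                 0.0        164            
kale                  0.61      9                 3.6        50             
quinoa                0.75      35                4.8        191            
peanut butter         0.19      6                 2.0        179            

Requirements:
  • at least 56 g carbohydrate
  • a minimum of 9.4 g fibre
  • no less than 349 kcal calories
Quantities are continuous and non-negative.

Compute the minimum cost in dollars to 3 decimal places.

Set it up as a linear program. Let x1 = servings of whole-barley bread, x2 = servings of salmon, x3 = servings of kale, x4 = servings of quinoa, x5 = servings of peanut butter.
min 0.3x1 + 2.1x2 + 0.61x3 + 0.75x4 + 0.19x5 s.t.:
  26x1 + 9x3 + 35x4 + 6x5 ≥ 56   (carbohydrate)
  4.4x1 + 3.6x3 + 4.8x4 + 2x5 ≥ 9.4   (fibre)
  137x1 + 164x2 + 50x3 + 191x4 + 179x5 ≥ 349   (calories)
  x1, x2, x3, x4, x5 ≥ 0.
The optimal basis is {whole-barley bread, peanut butter}; salmon, kale, quinoa drop out. There the carbohydrate and calories constraints are tight.
Optimal quantities: whole-barley bread = 2.069 servings, peanut butter = 0.3659 servings.
Total cost: 0.3·2.069 + 0.19·0.3659 = 0.69022.

$0.690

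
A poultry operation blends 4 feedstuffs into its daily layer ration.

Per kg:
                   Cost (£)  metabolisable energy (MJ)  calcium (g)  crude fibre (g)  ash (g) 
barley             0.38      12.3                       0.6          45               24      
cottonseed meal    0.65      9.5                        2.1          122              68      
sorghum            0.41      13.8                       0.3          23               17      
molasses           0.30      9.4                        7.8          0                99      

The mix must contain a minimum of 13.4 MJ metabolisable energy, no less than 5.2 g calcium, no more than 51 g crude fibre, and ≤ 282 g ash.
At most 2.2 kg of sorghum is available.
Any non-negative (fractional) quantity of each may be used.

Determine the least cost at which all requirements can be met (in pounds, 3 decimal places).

Treat it as an LP. Let x1 = kg of barley, x2 = kg of cottonseed meal, x3 = kg of sorghum, x4 = kg of molasses.
min 0.38x1 + 0.65x2 + 0.41x3 + 0.3x4 with:
  12.3x1 + 9.5x2 + 13.8x3 + 9.4x4 ≥ 13.4   (metabolisable energy)
  0.6x1 + 2.1x2 + 0.3x3 + 7.8x4 ≥ 5.2   (calcium)
  45x1 + 122x2 + 23x3 ≤ 51   (crude fibre)
  24x1 + 68x2 + 17x3 + 99x4 ≤ 282   (ash)
  x3 ≤ 2.2
  x1, x2, x3, x4 ≥ 0.
At the optimum only sorghum, molasses are positive (barley, cottonseed meal = 0). There the metabolisable energy and calcium constraints are tight.
So sorghum = 0.5308 kg, molasses = 0.6463 kg.
Objective = 0.41·0.5308 + 0.3·0.6463 = 0.41152.

£0.412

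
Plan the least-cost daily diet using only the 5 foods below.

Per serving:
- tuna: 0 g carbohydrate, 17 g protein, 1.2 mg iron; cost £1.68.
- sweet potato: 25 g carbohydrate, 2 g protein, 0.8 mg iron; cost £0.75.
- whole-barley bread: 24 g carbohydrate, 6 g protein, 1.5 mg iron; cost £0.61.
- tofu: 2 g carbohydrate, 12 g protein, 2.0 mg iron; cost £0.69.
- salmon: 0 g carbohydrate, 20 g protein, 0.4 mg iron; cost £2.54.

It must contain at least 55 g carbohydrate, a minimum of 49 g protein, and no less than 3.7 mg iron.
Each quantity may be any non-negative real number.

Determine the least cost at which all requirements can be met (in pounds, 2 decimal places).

£3.36

Treat it as an LP. Let x1 = servings of tuna, x2 = servings of sweet potato, x3 = servings of whole-barley bread, x4 = servings of tofu, x5 = servings of salmon.
Minimise 1.68x1 + 0.75x2 + 0.61x3 + 0.69x4 + 2.54x5 s.t.:
  25x2 + 24x3 + 2x4 ≥ 55   (carbohydrate)
  17x1 + 2x2 + 6x3 + 12x4 + 20x5 ≥ 49   (protein)
  1.2x1 + 0.8x2 + 1.5x3 + 2x4 + 0.4x5 ≥ 3.7   (iron)
  x1, x2, x3, x4, x5 ≥ 0.
The optimal basis is {whole-barley bread, tofu}; tuna, sweet potato, salmon drop out. Binding constraints: carbohydrate and protein.
Solving gives x3 = 2.036, x4 = 3.065.
Cost = 0.61·2.036 + 0.69·3.065 = 3.3568.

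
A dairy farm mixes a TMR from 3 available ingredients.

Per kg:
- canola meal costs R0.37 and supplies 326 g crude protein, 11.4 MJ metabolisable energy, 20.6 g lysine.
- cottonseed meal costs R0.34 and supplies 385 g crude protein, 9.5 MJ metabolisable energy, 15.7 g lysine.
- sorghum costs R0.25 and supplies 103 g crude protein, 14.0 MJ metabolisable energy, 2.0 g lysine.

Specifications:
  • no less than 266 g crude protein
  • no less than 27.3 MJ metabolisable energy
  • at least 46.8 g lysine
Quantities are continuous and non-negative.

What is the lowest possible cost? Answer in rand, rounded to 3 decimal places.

Let x1 = kg of canola meal, x2 = kg of cottonseed meal, x3 = kg of sorghum.
min 0.37x1 + 0.34x2 + 0.25x3 with:
  326x1 + 385x2 + 103x3 ≥ 266   (crude protein)
  11.4x1 + 9.5x2 + 14x3 ≥ 27.3   (metabolisable energy)
  20.6x1 + 15.7x2 + 2x3 ≥ 46.8   (lysine)
  x1, x2, x3 ≥ 0.
The cheapest feasible vertex uses only canola meal, sorghum; cottonseed meal is not used. The metabolisable energy and lysine requirements are met with equality.
So canola meal = 2.261 kg, sorghum = 0.1087 kg.
Objective = 0.37·2.261 + 0.25·0.1087 = 0.86375.

R0.864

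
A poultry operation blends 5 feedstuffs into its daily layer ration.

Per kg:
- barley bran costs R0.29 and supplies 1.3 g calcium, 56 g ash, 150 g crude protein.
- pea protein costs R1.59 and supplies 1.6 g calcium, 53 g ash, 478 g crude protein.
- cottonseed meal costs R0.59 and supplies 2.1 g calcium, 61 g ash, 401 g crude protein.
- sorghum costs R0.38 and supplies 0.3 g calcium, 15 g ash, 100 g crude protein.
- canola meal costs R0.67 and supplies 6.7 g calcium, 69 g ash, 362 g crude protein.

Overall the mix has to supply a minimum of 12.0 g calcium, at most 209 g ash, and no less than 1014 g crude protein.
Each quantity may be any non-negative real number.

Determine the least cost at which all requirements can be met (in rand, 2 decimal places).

R1.68

Set it up as a linear program. Let x1 = kg of barley bran, x2 = kg of pea protein, x3 = kg of cottonseed meal, x4 = kg of sorghum, x5 = kg of canola meal.
Minimize 0.29x1 + 1.59x2 + 0.59x3 + 0.38x4 + 0.67x5 s.t.:
  1.3x1 + 1.6x2 + 2.1x3 + 0.3x4 + 6.7x5 ≥ 12   (calcium)
  56x1 + 53x2 + 61x3 + 15x4 + 69x5 ≤ 209   (ash)
  150x1 + 478x2 + 401x3 + 100x4 + 362x5 ≥ 1014   (crude protein)
  x1, x2, x3, x4, x5 ≥ 0.
The minimum-cost mix takes nothing from barley bran, pea protein, sorghum — only cottonseed meal, canola meal. There the calcium and crude protein constraints are tight.
Optimal quantities: cottonseed meal = 1.272 kg, canola meal = 1.392 kg.
Cost = 0.59·1.272 + 0.67·1.392 = 1.6831.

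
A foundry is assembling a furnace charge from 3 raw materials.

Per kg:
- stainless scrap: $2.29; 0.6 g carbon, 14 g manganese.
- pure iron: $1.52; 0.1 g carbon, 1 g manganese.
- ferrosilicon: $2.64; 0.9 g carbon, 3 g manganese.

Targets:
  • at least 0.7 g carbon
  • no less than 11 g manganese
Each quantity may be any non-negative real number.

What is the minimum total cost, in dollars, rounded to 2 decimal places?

Let x1 = kg of stainless scrap, x2 = kg of pure iron, x3 = kg of ferrosilicon.
Minimise 2.29x1 + 1.52x2 + 2.64x3 s.t.:
  0.6x1 + 0.1x2 + 0.9x3 ≥ 0.7   (carbon)
  14x1 + 1x2 + 3x3 ≥ 11   (manganese)
  x1, x2, x3 ≥ 0.
At the optimum only stainless scrap, ferrosilicon are positive (pure iron = 0). The carbon and manganese requirements are met with equality.
That vertex is x1 = 0.7222, x3 = 0.2963.
Objective = 2.29·0.7222 + 2.64·0.2963 = 2.4361.

$2.44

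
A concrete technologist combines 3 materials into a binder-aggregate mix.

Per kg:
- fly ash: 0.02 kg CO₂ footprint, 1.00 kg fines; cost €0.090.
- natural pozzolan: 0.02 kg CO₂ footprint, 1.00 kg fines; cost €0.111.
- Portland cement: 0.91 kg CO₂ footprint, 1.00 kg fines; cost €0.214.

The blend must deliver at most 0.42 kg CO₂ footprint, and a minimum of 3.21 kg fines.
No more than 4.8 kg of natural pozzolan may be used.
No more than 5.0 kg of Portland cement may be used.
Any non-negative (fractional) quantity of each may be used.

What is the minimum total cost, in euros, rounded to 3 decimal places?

This is a linear program. Let x1 = kg of fly ash, x2 = kg of natural pozzolan, x3 = kg of Portland cement.
min 0.09x1 + 0.111x2 + 0.214x3 subject to:
  0.02x1 + 0.02x2 + 0.91x3 ≤ 0.42   (CO₂ footprint)
  1x1 + 1x2 + 1x3 ≥ 3.21   (fines)
  x2 ≤ 4.8
  x3 ≤ 5
  x1, x2, x3 ≥ 0.
The cheapest feasible vertex uses only fly ash; natural pozzolan, Portland cement are not used. The fines requirement is met with equality.
That vertex is x1 = 3.21.
Total cost: 0.09·3.21 = 0.28890.

€0.289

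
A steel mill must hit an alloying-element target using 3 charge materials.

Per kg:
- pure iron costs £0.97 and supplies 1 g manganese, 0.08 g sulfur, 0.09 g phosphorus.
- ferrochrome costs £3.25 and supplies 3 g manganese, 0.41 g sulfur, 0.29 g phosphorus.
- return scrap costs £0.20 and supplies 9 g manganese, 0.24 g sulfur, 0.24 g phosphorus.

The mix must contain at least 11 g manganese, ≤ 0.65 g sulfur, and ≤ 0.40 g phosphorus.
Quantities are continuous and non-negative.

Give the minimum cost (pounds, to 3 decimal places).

Let x1 = kg of pure iron, x2 = kg of ferrochrome, x3 = kg of return scrap.
Minimize 0.97x1 + 3.25x2 + 0.2x3 s.t.:
  1x1 + 3x2 + 9x3 ≥ 11   (manganese)
  0.08x1 + 0.41x2 + 0.24x3 ≤ 0.65   (sulfur)
  0.09x1 + 0.29x2 + 0.24x3 ≤ 0.4   (phosphorus)
  x1, x2, x3 ≥ 0.
The minimum-cost mix takes nothing from pure iron, ferrochrome — only return scrap. The manganese requirement is met with equality.
That vertex is x3 = 1.222.
Total cost: 0.2·1.222 = 0.24440.

£0.244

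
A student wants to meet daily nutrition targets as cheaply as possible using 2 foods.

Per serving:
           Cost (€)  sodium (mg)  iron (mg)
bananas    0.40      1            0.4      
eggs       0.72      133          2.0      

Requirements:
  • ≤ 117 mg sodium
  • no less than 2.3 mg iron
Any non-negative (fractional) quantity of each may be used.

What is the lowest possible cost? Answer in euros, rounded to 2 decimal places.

€1.19

Set it up as a linear program. Let x1 = servings of bananas, x2 = servings of eggs.
Minimise 0.4x1 + 0.72x2 s.t.:
  1x1 + 133x2 ≤ 117   (sodium)
  0.4x1 + 2x2 ≥ 2.3   (iron)
  x1, x2 ≥ 0.
Both inputs are positive at the optimum. The sodium and iron requirements are met with equality.
Solving gives x1 = 1.404, x2 = 0.8691.
Total cost: 0.4·1.404 + 0.72·0.8691 = 1.1874.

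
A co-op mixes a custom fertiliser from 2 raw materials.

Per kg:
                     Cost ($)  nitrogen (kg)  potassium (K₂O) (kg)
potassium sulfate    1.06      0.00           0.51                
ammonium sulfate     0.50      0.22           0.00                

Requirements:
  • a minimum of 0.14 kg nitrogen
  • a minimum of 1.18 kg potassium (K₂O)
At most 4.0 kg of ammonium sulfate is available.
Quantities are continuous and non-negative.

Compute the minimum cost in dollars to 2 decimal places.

Let x1 = kg of potassium sulfate, x2 = kg of ammonium sulfate.
min 1.06x1 + 0.5x2 subject to:
  0.22x2 ≥ 0.14   (nitrogen)
  0.51x1 ≥ 1.18   (potassium (K₂O))
  x2 ≤ 4
  x1, x2 ≥ 0.
Both inputs are positive at the optimum. There the nitrogen and potassium (K₂O) constraints are tight.
Optimal quantities: potassium sulfate = 2.314 kg, ammonium sulfate = 0.6364 kg.
Total cost: 1.06·2.314 + 0.5·0.6364 = 2.7710.

$2.77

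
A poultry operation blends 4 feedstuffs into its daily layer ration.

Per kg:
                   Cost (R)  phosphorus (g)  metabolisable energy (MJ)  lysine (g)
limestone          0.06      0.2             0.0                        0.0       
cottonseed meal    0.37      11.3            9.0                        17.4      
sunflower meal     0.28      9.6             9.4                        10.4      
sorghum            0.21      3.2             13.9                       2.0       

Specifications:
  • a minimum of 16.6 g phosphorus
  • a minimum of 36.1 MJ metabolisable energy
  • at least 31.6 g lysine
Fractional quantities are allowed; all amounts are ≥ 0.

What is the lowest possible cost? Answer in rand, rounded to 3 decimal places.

R0.929

Let x1 = kg of limestone, x2 = kg of cottonseed meal, x3 = kg of sunflower meal, x4 = kg of sorghum.
Minimise 0.06x1 + 0.37x2 + 0.28x3 + 0.21x4 with:
  0.2x1 + 11.3x2 + 9.6x3 + 3.2x4 ≥ 16.6   (phosphorus)
  9x2 + 9.4x3 + 13.9x4 ≥ 36.1   (metabolisable energy)
  17.4x2 + 10.4x3 + 2x4 ≥ 31.6   (lysine)
  x1, x2, x3, x4 ≥ 0.
At the optimum only cottonseed meal, sorghum are positive (limestone, sunflower meal = 0). Binding constraints: metabolisable energy and lysine.
Optimal quantities: cottonseed meal = 1.64 kg, sorghum = 1.536 kg.
Hence cost = 0.37·1.64 + 0.21·1.536 = R0.92936.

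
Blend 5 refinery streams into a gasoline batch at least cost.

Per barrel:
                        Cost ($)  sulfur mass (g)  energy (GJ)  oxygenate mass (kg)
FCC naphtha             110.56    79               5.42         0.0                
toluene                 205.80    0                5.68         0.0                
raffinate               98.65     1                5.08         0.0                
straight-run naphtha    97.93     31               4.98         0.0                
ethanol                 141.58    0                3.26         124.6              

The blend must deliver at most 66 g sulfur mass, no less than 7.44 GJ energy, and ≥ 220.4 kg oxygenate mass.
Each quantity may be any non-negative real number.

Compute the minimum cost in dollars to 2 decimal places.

Let x1 = barrels of FCC naphtha, x2 = barrels of toluene, x3 = barrels of raffinate, x4 = barrels of straight-run naphtha, x5 = barrels of ethanol.
Minimize 110.56x1 + 205.8x2 + 98.65x3 + 97.93x4 + 141.58x5 with:
  79x1 + 1x3 + 31x4 ≤ 66   (sulfur mass)
  5.42x1 + 5.68x2 + 5.08x3 + 4.98x4 + 3.26x5 ≥ 7.44   (energy)
  124.6x5 ≥ 220.4   (oxygenate mass)
  x1, x2, x3, x4, x5 ≥ 0.
The cheapest feasible vertex uses only raffinate, ethanol; FCC naphtha, toluene, straight-run naphtha are not used. The energy and oxygenate mass requirements are met with equality.
So raffinate = 0.329432 barrels, ethanol = 1.76886 barrels.
Total cost: 98.65·0.329432 + 141.58·1.76886 = 282.9337.

$282.93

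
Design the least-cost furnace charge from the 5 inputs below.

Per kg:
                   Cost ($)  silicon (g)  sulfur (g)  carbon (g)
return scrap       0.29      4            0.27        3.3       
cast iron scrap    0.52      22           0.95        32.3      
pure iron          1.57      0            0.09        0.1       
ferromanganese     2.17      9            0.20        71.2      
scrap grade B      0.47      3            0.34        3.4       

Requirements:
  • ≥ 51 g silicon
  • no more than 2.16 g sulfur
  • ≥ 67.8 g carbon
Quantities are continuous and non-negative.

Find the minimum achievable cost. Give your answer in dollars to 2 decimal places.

$1.64

This is a linear program. Let x1 = kg of return scrap, x2 = kg of cast iron scrap, x3 = kg of pure iron, x4 = kg of ferromanganese, x5 = kg of scrap grade B.
Minimize 0.29x1 + 0.52x2 + 1.57x3 + 2.17x4 + 0.47x5 with:
  4x1 + 22x2 + 9x4 + 3x5 ≥ 51   (silicon)
  0.27x1 + 0.95x2 + 0.09x3 + 0.2x4 + 0.34x5 ≤ 2.16   (sulfur)
  3.3x1 + 32.3x2 + 0.1x3 + 71.2x4 + 3.4x5 ≥ 67.8   (carbon)
  x1, x2, x3, x4, x5 ≥ 0.
The cheapest feasible vertex uses only cast iron scrap, ferromanganese; return scrap, pure iron, scrap grade B are not used. Binding constraints: silicon and sulfur.
That vertex is x2 = 2.227, x4 = 0.2241.
Total cost: 0.52·2.227 + 2.17·0.2241 = 1.6443.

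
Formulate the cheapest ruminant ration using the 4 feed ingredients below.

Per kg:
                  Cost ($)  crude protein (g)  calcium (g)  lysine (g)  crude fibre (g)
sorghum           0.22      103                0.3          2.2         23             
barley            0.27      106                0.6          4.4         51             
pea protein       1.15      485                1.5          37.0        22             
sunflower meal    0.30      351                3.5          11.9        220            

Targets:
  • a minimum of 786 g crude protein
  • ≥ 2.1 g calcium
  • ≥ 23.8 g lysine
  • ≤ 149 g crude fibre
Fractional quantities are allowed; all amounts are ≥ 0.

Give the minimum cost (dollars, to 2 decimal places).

This is a linear program. Let x1 = kg of sorghum, x2 = kg of barley, x3 = kg of pea protein, x4 = kg of sunflower meal.
min 0.22x1 + 0.27x2 + 1.15x3 + 0.3x4 subject to:
  103x1 + 106x2 + 485x3 + 351x4 ≥ 786   (crude protein)
  0.3x1 + 0.6x2 + 1.5x3 + 3.5x4 ≥ 2.1   (calcium)
  2.2x1 + 4.4x2 + 37x3 + 11.9x4 ≥ 23.8   (lysine)
  23x1 + 51x2 + 22x3 + 220x4 ≤ 149   (crude fibre)
  x1, x2, x3, x4 ≥ 0.
At the optimum only pea protein, sunflower meal are positive (sorghum, barley = 0). There the crude protein and crude fibre constraints are tight.
That vertex is x3 = 1.219, x4 = 0.5554.
Total cost: 1.15·1.219 + 0.3·0.5554 = 1.5685.

$1.57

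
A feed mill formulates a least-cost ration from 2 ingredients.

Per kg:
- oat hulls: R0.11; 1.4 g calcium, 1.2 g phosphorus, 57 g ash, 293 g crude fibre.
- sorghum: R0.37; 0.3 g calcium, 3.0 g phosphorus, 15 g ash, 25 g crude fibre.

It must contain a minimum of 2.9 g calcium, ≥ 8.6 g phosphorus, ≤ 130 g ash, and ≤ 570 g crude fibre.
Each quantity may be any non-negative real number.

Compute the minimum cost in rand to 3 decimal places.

Let x1 = kg of oat hulls, x2 = kg of sorghum.
Minimize 0.11x1 + 0.37x2 with:
  1.4x1 + 0.3x2 ≥ 2.9   (calcium)
  1.2x1 + 3x2 ≥ 8.6   (phosphorus)
  57x1 + 15x2 ≤ 130   (ash)
  293x1 + 25x2 ≤ 570   (crude fibre)
  x1, x2 ≥ 0.
Both inputs are positive at the optimum. The phosphorus and ash requirements are met with equality.
Optimal quantities: oat hulls = 1.706 kg, sorghum = 2.184 kg.
Objective = 0.11·1.706 + 0.37·2.184 = 0.99574.

R0.996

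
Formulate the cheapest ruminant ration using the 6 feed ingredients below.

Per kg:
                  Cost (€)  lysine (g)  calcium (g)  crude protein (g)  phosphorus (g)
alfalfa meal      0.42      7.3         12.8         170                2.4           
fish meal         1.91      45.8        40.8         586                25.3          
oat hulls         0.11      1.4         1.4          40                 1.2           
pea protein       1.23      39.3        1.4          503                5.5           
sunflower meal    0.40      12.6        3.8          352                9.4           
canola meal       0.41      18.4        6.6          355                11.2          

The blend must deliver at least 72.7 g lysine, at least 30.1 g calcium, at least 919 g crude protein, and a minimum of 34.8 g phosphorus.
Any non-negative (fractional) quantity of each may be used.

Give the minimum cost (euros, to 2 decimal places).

Let x1 = kg of alfalfa meal, x2 = kg of fish meal, x3 = kg of oat hulls, x4 = kg of pea protein, x5 = kg of sunflower meal, x6 = kg of canola meal.
Minimize 0.42x1 + 1.91x2 + 0.11x3 + 1.23x4 + 0.4x5 + 0.41x6 subject to:
  7.3x1 + 45.8x2 + 1.4x3 + 39.3x4 + 12.6x5 + 18.4x6 ≥ 72.7   (lysine)
  12.8x1 + 40.8x2 + 1.4x3 + 1.4x4 + 3.8x5 + 6.6x6 ≥ 30.1   (calcium)
  170x1 + 586x2 + 40x3 + 503x4 + 352x5 + 355x6 ≥ 919   (crude protein)
  2.4x1 + 25.3x2 + 1.2x3 + 5.5x4 + 9.4x5 + 11.2x6 ≥ 34.8   (phosphorus)
  x1, x2, x3, x4, x5, x6 ≥ 0.
The cheapest feasible vertex uses only alfalfa meal, canola meal; fish meal, oat hulls, pea protein, sunflower meal are not used. There the lysine and calcium constraints are tight.
Solving gives x1 = 0.3951, x6 = 3.794.
Total cost: 0.42·0.3951 + 0.41·3.794 = 1.7215.

€1.72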